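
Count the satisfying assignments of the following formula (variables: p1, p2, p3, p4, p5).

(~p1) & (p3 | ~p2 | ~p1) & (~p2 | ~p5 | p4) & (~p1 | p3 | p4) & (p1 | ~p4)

There are 2^5 = 32 truth assignments over (p1, p2, p3, p4, p5).
Split on p3. With p3 = 1, the clauses containing p3 are satisfied and ~p3 drops from the rest; 3 of the 2^4 = 16 assignments to the other variables satisfy what remains.
With p3 = 0, by the same count on the reduced clause set, 3 assignments work.
(One model: p1=F, p2=F, p3=F, p4=F, p5=F.)
Total: 3 + 3 = 6.

6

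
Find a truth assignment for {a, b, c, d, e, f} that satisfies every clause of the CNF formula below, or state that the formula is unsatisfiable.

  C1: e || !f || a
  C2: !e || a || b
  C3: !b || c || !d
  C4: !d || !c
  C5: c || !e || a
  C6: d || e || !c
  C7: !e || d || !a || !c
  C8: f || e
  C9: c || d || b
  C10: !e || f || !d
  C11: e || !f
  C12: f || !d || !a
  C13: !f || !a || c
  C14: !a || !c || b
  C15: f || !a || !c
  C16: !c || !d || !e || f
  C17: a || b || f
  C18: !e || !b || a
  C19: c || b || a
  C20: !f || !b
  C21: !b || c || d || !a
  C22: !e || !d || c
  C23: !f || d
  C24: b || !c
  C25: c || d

UNSATISFIABLE

Suppose d = false.
Unit clause (!f) forces f = false.
Unit clause (e) forces e = true.
Unit clause (c) forces c = true.
Unit clause (!a) forces a = false.
Unit clause (b) forces b = true.
That conflicts with the unit clause (!b).
Backtrack on d: now try d = true.
Unit clause (!c) forces c = false.
Unit clause (!b) forces b = false.
Unit clause (a) forces a = true.
Unit clause (f) forces f = true.
That conflicts with the unit clause (!f).
Neither d = true nor d = false works.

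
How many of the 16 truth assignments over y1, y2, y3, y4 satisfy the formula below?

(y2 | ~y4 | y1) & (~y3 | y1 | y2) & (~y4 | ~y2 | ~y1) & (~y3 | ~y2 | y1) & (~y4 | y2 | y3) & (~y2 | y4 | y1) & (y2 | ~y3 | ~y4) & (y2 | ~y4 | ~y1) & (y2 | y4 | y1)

5

There are 2^4 = 16 truth assignments over (y1, y2, y3, y4).
Check each against the 9 clauses (columns in the order y1, y2, y3, y4):
  F F F F  ✗ fails (y2 | y4 | y1)
  F F F T  ✗ fails (y2 | ~y4 | y1)
  F F T F  ✗ fails (~y3 | y1 | y2)
  F F T T  ✗ fails (y2 | ~y4 | y1)
  F T F F  ✗ fails (~y2 | y4 | y1)
  F T F T  ✓ satisfies all
  F T T F  ✗ fails (~y3 | ~y2 | y1)
  F T T T  ✗ fails (~y3 | ~y2 | y1)
  T F F F  ✓ satisfies all
  T F F T  ✗ fails (~y4 | y2 | y3)
  T F T F  ✓ satisfies all
  T F T T  ✗ fails (y2 | ~y3 | ~y4)
  T T F F  ✓ satisfies all
  T T F T  ✗ fails (~y4 | ~y2 | ~y1)
  T T T F  ✓ satisfies all
  T T T T  ✗ fails (~y4 | ~y2 | ~y1)
5 of the 16 rows are models.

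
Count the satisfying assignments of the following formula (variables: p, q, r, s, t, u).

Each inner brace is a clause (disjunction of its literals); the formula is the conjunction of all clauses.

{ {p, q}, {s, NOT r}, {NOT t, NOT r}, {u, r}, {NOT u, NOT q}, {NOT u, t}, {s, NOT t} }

4

There are 2^6 = 64 truth assignments over (p, q, r, s, t, u).
Split on q. With q = true, the clauses containing q are satisfied and NOT q drops from the rest; 2 of the 2^5 = 32 assignments to the other variables satisfy what remains.
With q = false, by the same count on the reduced clause set, 2 assignments work.
Total: 2 + 2 = 4.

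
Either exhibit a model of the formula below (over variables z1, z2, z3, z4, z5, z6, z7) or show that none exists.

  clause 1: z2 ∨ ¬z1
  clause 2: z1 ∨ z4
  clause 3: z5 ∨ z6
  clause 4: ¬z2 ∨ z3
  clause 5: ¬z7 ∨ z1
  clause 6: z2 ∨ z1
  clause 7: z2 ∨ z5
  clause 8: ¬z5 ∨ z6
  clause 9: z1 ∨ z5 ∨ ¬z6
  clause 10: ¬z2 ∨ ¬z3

UNSATISFIABLE

Suppose z2 = True.
(z3) alone gives z3 = True.
But (¬z3) is also a unit clause — contradiction.
So z2 must be the other value — set z2 = False.
(¬z1) alone gives z1 = False.
But (z1) is also a unit clause — contradiction.
Either choice for z2 ends in contradiction.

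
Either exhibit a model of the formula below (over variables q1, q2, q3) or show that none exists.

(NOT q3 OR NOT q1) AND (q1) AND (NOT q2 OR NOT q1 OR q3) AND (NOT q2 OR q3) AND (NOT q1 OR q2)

UNSATISFIABLE

(q1) alone gives q1 = true.
(NOT q3) alone gives q3 = false.
(NOT q2) alone gives q2 = false.
Now (q2) is unsatisfied and unit — conflict.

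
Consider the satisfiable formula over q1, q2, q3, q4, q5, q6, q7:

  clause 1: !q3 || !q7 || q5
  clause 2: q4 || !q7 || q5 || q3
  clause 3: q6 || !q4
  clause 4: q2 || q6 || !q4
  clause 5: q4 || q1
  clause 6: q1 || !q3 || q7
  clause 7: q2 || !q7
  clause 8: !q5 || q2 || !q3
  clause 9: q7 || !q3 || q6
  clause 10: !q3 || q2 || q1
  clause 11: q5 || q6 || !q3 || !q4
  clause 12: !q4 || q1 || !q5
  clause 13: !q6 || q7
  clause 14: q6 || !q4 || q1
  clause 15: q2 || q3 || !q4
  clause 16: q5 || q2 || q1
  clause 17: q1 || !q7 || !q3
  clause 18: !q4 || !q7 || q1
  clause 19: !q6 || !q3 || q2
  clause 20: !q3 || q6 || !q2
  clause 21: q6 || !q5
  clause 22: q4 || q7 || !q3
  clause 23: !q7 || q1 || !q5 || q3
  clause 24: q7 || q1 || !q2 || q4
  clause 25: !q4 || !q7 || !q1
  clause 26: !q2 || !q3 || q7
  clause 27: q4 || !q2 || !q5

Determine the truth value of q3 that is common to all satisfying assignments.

Suppose q3 = true.
Try q7 = false.
(q1) alone gives q1 = true.
(q6) alone gives q6 = true.
But (!q6) is also a unit clause — contradiction.
So q7 must be the other value — set q7 = true.
(q5) alone gives q5 = true.
(q2) alone gives q2 = true.
(q1) alone gives q1 = true.
(q6) alone gives q6 = true.
(!q4) alone gives q4 = false.
But (q4) is also a unit clause — contradiction.
Both values of q7 lead to a conflict.
So every satisfying assignment has q3 = False.

False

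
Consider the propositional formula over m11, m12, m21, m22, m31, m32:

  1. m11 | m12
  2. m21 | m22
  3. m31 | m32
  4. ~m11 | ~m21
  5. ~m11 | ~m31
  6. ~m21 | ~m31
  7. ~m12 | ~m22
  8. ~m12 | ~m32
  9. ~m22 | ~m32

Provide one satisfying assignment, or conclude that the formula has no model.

Try m11 = 1.
From the singleton clause (~m21), m21 = 0.
From the singleton clause (m22), m22 = 1.
From the singleton clause (~m31), m31 = 0.
From the singleton clause (m32), m32 = 1.
Now (~m32) is unsatisfied and unit — conflict.
So m11 must be the other value — set m11 = 0.
From the singleton clause (m12), m12 = 1.
From the singleton clause (~m22), m22 = 0.
From the singleton clause (m21), m21 = 1.
From the singleton clause (~m31), m31 = 0.
From the singleton clause (m32), m32 = 1.
Now (~m32) is unsatisfied and unit — conflict.
Neither m11 = 1 nor m11 = 0 works.

UNSATISFIABLE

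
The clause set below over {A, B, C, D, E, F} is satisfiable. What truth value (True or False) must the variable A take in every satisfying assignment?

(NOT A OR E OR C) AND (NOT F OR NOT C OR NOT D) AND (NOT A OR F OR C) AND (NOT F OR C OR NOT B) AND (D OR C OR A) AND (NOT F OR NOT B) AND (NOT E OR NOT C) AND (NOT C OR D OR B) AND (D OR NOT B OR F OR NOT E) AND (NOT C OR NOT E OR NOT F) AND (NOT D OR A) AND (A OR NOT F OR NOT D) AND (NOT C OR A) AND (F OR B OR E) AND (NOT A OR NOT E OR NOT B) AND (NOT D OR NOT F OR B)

True

Suppose A = false.
From the singleton clause (NOT D), D = false.
From the singleton clause (C), C = true.
Now (NOT C) is unsatisfied and unit — conflict.
So every satisfying assignment has A = True.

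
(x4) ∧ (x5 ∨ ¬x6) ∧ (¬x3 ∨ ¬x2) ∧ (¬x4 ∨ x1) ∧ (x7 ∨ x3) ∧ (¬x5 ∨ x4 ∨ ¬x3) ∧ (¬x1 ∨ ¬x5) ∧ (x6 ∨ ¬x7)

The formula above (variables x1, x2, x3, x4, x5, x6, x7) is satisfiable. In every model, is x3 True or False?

True

Suppose x3 = False.
The clause (x4) is unit, so x4 = True.
The clause (x1) is unit, so x1 = True.
The clause (x7) is unit, so x7 = True.
The clause (¬x5) is unit, so x5 = False.
The clause (¬x6) is unit, so x6 = False.
But (x6) is also a unit clause — contradiction.
So every satisfying assignment has x3 = True.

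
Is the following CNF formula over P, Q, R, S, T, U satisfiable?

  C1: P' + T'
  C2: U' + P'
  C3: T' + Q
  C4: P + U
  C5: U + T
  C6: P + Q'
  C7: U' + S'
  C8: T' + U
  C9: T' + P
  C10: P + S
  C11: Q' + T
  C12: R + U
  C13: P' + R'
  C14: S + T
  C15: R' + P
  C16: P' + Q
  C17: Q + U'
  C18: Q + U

Suppose P = 0.
From the singleton clause (U), U = 1.
From the singleton clause (Q'), Q = 0.
But (Q) is also a unit clause — contradiction.
Undo P and try P = 1.
From the singleton clause (T'), T = 0.
From the singleton clause (U'), U = 0.
But (U) is also a unit clause — contradiction.
Neither P = 1 nor P = 0 works.
No assignment satisfies every clause.

No, unsatisfiable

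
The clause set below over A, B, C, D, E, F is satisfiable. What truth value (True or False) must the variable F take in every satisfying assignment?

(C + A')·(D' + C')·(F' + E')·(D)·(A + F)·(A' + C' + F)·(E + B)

True

Suppose F = 0.
(D) alone gives D = 1.
(C') alone gives C = 0.
(A') alone gives A = 0.
That conflicts with the unit clause (A).
So every satisfying assignment has F = True.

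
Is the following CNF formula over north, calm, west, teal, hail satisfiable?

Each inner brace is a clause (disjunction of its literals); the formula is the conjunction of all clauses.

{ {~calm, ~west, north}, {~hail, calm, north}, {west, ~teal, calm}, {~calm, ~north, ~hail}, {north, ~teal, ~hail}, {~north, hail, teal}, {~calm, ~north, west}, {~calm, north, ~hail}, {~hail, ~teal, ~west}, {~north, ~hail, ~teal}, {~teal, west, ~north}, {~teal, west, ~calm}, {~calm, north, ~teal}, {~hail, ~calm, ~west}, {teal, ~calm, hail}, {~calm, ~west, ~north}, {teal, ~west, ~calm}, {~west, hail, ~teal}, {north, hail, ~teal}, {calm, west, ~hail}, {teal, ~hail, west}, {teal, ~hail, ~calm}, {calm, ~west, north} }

Yes

Case calm = 0:
Case hail = 0:
Case west = 0:
(~teal) alone gives teal = 0.
(~north) alone gives north = 0.
All clauses are satisfied.
A satisfying assignment: north: 0; calm: 0; west: 0; teal: 0; hail: 0.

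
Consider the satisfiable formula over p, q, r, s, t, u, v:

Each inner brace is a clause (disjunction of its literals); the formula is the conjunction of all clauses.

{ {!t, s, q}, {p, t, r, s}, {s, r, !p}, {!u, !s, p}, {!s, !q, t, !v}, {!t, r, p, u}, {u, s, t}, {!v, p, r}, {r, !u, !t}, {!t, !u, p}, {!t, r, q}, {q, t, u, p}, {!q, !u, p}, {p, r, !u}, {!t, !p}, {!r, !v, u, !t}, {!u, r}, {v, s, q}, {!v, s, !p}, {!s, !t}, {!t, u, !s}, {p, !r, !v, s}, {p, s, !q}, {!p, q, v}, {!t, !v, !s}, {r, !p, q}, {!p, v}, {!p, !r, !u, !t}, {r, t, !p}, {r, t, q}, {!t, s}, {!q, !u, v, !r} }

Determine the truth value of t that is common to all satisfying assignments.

False

Suppose t = true.
(!p) alone gives p = false.
(!u) alone gives u = false.
(r) alone gives r = true.
(!v) alone gives v = false.
(!s) alone gives s = false.
Now (s) is unsatisfied and unit — conflict.
So every satisfying assignment has t = False.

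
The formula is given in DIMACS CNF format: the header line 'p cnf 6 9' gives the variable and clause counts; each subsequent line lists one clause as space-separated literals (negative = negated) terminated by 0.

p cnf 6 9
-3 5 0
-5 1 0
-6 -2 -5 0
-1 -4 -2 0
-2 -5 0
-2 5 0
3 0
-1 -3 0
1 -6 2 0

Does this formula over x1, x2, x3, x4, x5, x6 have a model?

(x3) alone gives x3 = True.
(x5) alone gives x5 = True.
(x1) alone gives x1 = True.
But (¬x1) is also a unit clause — contradiction.
No assignment satisfies every clause.

No, unsatisfiable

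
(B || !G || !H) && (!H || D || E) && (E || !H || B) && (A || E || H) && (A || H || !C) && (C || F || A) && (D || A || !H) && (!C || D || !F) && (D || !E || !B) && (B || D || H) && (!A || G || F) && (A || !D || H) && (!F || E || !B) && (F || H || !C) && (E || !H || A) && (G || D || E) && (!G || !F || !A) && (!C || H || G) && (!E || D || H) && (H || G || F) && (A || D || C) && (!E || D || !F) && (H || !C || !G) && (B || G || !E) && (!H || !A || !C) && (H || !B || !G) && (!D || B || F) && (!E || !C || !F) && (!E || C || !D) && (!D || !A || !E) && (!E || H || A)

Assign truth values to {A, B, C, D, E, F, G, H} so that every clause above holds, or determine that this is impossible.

A=false, B=true, C=true, D=true, E=true, F=false, G=false, H=true

Case B = true:
Case D = true:
Case A = false:
(H) alone gives H = true.
(E) alone gives E = true.
(C) alone gives C = true.
(!F) alone gives F = false.
All clauses hold; G can take either value.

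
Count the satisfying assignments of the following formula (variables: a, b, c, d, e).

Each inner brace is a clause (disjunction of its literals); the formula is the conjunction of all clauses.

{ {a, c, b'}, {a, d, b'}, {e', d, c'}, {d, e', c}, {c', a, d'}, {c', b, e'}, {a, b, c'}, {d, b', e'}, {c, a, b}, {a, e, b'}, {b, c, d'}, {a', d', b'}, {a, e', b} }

5

There are 2^5 = 32 truth assignments over (a, b, c, d, e).
Split on b. With b = 1, the clauses containing b are satisfied and b' drops from the rest; 2 of the 2^4 = 16 assignments to the other variables satisfy what remains.
With b = 0, by the same count on the reduced clause set, 3 assignments work.
(One model: a=T, b=F, c=F, d=F, e=F.)
Total: 2 + 3 = 5.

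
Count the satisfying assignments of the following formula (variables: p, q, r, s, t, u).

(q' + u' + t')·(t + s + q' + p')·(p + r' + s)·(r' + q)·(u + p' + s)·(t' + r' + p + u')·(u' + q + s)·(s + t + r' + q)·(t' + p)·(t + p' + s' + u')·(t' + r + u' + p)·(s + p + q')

14

There are 2^6 = 64 truth assignments over (p, q, r, s, t, u).
Split on r. With r = 1, the clauses containing r are satisfied and r' drops from the rest; 4 of the 2^5 = 32 assignments to the other variables satisfy what remains.
With r = 0, by the same count on the reduced clause set, 10 assignments work.
(One model: p=F, q=F, r=F, s=F, t=F, u=F.)
Total: 4 + 10 = 14.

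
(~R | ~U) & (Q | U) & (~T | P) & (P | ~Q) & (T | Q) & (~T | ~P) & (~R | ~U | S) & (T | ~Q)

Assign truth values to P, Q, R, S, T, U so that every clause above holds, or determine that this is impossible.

Case R = 0:
Case Q = 1:
From the singleton clause (P), P = 1.
From the singleton clause (~T), T = 0.
That conflicts with the unit clause (T).
So Q must be the other value — set Q = 0.
From the singleton clause (U), U = 1.
From the singleton clause (T), T = 1.
From the singleton clause (P), P = 1.
That conflicts with the unit clause (~P).
Both values of Q lead to a conflict.
So R must be the other value — set R = 1.
From the singleton clause (~U), U = 0.
From the singleton clause (Q), Q = 1.
From the singleton clause (P), P = 1.
From the singleton clause (~T), T = 0.
That conflicts with the unit clause (T).
Both values of R lead to a conflict.

UNSATISFIABLE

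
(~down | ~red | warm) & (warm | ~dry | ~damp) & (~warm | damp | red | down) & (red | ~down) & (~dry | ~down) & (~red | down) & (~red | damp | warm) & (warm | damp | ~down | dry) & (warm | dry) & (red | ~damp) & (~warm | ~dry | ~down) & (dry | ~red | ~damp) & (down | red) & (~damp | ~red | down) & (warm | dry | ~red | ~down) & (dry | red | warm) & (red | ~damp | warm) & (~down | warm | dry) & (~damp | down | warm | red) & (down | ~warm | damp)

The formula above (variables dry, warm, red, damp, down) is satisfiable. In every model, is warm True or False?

Suppose warm = 0.
(dry) alone gives dry = 1.
(~damp) alone gives damp = 0.
(~down) alone gives down = 0.
(~red) alone gives red = 0.
Now (red) is unsatisfied and unit — conflict.
So every satisfying assignment has warm = True.

True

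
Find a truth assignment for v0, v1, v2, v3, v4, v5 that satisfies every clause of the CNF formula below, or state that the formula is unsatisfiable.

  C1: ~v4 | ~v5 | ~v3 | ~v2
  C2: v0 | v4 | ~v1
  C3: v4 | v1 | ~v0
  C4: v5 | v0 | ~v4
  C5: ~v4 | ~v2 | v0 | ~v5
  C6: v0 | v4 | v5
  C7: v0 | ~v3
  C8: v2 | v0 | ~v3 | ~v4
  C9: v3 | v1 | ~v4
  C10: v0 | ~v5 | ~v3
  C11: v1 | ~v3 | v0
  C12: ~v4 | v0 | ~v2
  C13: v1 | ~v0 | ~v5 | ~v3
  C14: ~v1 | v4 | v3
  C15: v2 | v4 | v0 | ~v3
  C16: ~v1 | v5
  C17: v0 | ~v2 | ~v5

v0=1; v1=0; v2=0; v3=1; v4=1; v5=0

Branch on v0: set v0 = 1.
Branch on v4: set v4 = 1.
Branch on v3: set v3 = 1.
Branch on v5: set v5 = 0.
Unit clause (~v1) forces v1 = 0.
All clauses hold; v2 can take either value.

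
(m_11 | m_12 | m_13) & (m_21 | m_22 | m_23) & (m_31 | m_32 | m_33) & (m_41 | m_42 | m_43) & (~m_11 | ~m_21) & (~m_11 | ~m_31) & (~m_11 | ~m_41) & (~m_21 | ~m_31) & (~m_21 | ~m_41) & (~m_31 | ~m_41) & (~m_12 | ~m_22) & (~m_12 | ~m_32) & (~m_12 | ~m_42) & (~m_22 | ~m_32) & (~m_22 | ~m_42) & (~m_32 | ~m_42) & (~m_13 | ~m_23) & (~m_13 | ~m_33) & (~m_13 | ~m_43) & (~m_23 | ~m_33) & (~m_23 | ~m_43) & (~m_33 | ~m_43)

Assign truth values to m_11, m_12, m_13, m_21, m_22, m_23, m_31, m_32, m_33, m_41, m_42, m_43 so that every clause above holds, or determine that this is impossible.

Try m_11 = 0.
Try m_12 = 1.
Unit clause (~m_22) forces m_22 = 0.
Unit clause (~m_32) forces m_32 = 0.
Unit clause (~m_42) forces m_42 = 0.
Try m_21 = 1.
Unit clause (~m_31) forces m_31 = 0.
Unit clause (m_33) forces m_33 = 1.
Unit clause (~m_41) forces m_41 = 0.
Unit clause (m_43) forces m_43 = 1.
Now (~m_43) is unsatisfied and unit — conflict.
So m_21 must be the other value — set m_21 = 0.
Unit clause (m_23) forces m_23 = 1.
Unit clause (~m_13) forces m_13 = 0.
Unit clause (~m_33) forces m_33 = 0.
Unit clause (m_31) forces m_31 = 1.
Unit clause (~m_41) forces m_41 = 0.
Unit clause (m_43) forces m_43 = 1.
Now (~m_43) is unsatisfied and unit — conflict.
Both values of m_21 lead to a conflict.
So m_12 must be the other value — set m_12 = 0.
Unit clause (m_13) forces m_13 = 1.
Unit clause (~m_23) forces m_23 = 0.
Unit clause (~m_33) forces m_33 = 0.
Unit clause (~m_43) forces m_43 = 0.
Try m_21 = 1.
Unit clause (~m_31) forces m_31 = 0.
Unit clause (m_32) forces m_32 = 1.
Unit clause (~m_41) forces m_41 = 0.
Unit clause (m_42) forces m_42 = 1.
Now (~m_42) is unsatisfied and unit — conflict.
So m_21 must be the other value — set m_21 = 0.
Unit clause (m_22) forces m_22 = 1.
Unit clause (~m_32) forces m_32 = 0.
Unit clause (m_31) forces m_31 = 1.
Unit clause (~m_41) forces m_41 = 0.
Unit clause (m_42) forces m_42 = 1.
Now (~m_42) is unsatisfied and unit — conflict.
Both values of m_21 lead to a conflict.
Both values of m_12 lead to a conflict.
So m_11 must be the other value — set m_11 = 1.
Unit clause (~m_21) forces m_21 = 0.
Unit clause (~m_31) forces m_31 = 0.
Unit clause (~m_41) forces m_41 = 0.
Try m_22 = 1.
Unit clause (~m_12) forces m_12 = 0.
Unit clause (~m_32) forces m_32 = 0.
Unit clause (m_33) forces m_33 = 1.
Unit clause (~m_42) forces m_42 = 0.
Unit clause (m_43) forces m_43 = 1.
Now (~m_43) is unsatisfied and unit — conflict.
So m_22 must be the other value — set m_22 = 0.
Unit clause (m_23) forces m_23 = 1.
Unit clause (~m_13) forces m_13 = 0.
Unit clause (~m_33) forces m_33 = 0.
Unit clause (m_32) forces m_32 = 1.
Unit clause (~m_12) forces m_12 = 0.
Unit clause (~m_42) forces m_42 = 0.
Unit clause (m_43) forces m_43 = 1.
Now (~m_43) is unsatisfied and unit — conflict.
Both values of m_22 lead to a conflict.
Both values of m_11 lead to a conflict.

UNSATISFIABLE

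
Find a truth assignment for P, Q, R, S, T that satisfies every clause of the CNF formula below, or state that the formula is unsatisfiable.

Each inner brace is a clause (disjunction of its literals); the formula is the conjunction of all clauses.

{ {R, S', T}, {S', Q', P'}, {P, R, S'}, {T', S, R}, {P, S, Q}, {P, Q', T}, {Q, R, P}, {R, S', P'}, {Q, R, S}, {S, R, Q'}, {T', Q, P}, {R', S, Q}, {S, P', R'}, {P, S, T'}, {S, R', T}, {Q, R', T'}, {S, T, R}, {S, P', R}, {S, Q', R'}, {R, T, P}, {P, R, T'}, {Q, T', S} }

P=1,  Q=0,  R=1,  S=1,  T=0

Branch on R: set R = 1.
Branch on S: set S = 1.
Branch on Q: set Q = 0.
Unit clause (T') forces T = 0.
No clause remains; P is free.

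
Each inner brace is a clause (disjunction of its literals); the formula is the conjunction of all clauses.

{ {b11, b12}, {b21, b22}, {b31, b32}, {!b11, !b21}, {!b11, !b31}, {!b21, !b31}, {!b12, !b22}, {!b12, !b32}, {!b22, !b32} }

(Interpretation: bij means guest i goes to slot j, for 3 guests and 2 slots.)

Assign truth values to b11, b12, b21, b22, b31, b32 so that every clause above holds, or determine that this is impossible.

UNSATISFIABLE

Branch on b11: set b11 = true.
The clause (!b21) is unit, so b21 = false.
The clause (b22) is unit, so b22 = true.
The clause (!b31) is unit, so b31 = false.
The clause (b32) is unit, so b32 = true.
That conflicts with the unit clause (!b32).
So b11 must be the other value — set b11 = false.
The clause (b12) is unit, so b12 = true.
The clause (!b22) is unit, so b22 = false.
The clause (b21) is unit, so b21 = true.
The clause (!b31) is unit, so b31 = false.
The clause (b32) is unit, so b32 = true.
That conflicts with the unit clause (!b32).
Neither b11 = true nor b11 = false works.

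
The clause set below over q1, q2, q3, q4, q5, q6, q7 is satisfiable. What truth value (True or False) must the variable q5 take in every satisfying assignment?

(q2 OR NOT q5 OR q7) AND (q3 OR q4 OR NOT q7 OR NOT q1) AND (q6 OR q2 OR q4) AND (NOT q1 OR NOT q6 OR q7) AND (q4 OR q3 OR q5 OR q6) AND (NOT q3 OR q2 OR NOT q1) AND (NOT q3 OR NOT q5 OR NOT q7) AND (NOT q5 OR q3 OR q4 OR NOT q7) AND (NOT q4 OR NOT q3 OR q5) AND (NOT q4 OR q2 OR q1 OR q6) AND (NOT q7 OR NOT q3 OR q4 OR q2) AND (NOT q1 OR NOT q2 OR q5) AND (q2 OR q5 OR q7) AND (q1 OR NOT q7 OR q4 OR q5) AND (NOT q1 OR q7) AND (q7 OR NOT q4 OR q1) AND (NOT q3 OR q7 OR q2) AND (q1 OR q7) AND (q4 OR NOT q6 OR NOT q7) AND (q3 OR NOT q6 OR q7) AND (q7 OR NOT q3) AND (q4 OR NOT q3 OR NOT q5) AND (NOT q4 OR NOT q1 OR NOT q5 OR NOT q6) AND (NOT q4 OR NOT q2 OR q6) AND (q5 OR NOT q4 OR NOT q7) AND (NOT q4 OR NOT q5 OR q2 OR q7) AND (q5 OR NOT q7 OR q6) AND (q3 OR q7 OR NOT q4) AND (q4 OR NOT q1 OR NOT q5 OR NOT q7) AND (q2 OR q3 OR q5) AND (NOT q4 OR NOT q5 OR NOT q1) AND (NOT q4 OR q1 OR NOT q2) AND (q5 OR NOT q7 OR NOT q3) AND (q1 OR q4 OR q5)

True

Suppose q5 = false.
Try q4 = false.
Unit clause (q1) forces q1 = true.
Unit clause (NOT q2) forces q2 = false.
Unit clause (q6) forces q6 = true.
Unit clause (q7) forces q7 = true.
That conflicts with the unit clause (NOT q7).
Backtrack on q4: now try q4 = true.
Unit clause (NOT q3) forces q3 = false.
Unit clause (NOT q7) forces q7 = false.
That conflicts with the unit clause (q7).
Either choice for q4 ends in contradiction.
So every satisfying assignment has q5 = True.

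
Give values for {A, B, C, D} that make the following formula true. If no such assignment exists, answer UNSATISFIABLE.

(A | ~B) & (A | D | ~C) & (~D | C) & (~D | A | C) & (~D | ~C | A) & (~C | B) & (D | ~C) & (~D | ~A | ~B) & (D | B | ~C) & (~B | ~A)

A ↦ 0, B ↦ 0, C ↦ 0, D ↦ 0

Case A = 0:
Unit clause (~B) forces B = 0.
Unit clause (~C) forces C = 0.
Unit clause (~D) forces D = 0.
All clauses are satisfied.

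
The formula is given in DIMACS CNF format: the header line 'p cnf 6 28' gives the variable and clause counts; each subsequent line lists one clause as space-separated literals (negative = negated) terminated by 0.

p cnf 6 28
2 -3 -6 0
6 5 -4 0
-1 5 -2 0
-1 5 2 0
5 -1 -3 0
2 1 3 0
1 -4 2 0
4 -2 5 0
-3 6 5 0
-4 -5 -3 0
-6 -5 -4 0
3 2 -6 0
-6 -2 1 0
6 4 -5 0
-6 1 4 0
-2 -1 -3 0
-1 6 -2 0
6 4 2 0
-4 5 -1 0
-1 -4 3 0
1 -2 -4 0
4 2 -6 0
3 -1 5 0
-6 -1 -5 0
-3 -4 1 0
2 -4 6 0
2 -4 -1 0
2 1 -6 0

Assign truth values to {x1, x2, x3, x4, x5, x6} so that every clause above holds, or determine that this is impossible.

Suppose x2 = True.
Suppose x1 = False.
(¬x6) alone gives x6 = False.
(¬x4) alone gives x4 = False.
(x5) alone gives x5 = True.
That conflicts with the unit clause (¬x5).
So x1 must be the other value — set x1 = True.
(x5) alone gives x5 = True.
(¬x3) alone gives x3 = False.
(x6) alone gives x6 = True.
That conflicts with the unit clause (¬x6).
Either choice for x1 ends in contradiction.
So x2 must be the other value — set x2 = False.
Suppose x3 = False.
(x1) alone gives x1 = True.
(x5) alone gives x5 = True.
(¬x6) alone gives x6 = False.
(x4) alone gives x4 = True.
That conflicts with the unit clause (¬x4).
So x3 must be the other value — set x3 = True.
(¬x6) alone gives x6 = False.
(x5) alone gives x5 = True.
(¬x4) alone gives x4 = False.
That conflicts with the unit clause (x4).
Either choice for x3 ends in contradiction.
Either choice for x2 ends in contradiction.

UNSATISFIABLE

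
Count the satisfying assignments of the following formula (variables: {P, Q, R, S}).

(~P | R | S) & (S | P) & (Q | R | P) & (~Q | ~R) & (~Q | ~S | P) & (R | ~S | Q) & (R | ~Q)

3

There are 2^4 = 16 truth assignments over (P, Q, R, S).
Split on S. With S = 1, the clauses containing S are satisfied and ~S drops from the rest; 2 of the 2^3 = 8 assignments to the other variables satisfy what remains.
With S = 0, by the same count on the reduced clause set, 1 assignment works.
Total: 2 + 1 = 3.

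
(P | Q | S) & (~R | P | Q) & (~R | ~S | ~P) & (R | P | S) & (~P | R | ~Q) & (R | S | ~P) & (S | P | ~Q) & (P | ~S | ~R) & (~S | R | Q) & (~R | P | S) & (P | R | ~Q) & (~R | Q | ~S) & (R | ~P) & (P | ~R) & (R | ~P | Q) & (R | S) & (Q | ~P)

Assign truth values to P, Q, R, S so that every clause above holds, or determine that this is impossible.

P: 1, Q: 1, R: 1, S: 0

Case R = 1:
(P) alone gives P = 1.
(~S) alone gives S = 0.
(Q) alone gives Q = 1.
Every clause now holds.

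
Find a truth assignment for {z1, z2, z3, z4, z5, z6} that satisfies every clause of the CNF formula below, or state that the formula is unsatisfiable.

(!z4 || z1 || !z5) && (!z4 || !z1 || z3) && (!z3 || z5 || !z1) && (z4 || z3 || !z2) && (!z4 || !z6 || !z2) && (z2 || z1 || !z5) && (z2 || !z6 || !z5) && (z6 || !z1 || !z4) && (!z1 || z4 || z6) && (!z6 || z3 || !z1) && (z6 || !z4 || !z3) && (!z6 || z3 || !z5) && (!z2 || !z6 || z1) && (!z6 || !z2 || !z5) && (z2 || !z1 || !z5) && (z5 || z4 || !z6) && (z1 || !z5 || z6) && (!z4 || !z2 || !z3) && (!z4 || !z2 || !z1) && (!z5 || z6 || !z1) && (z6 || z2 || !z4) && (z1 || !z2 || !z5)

Suppose z4 = true.
Suppose z1 = false.
From the singleton clause (!z5), z5 = false.
Suppose z6 = true.
From the singleton clause (!z2), z2 = false.
Every clause is now satisfied; z3 is unconstrained.

z1 ↦ false,  z2 ↦ false,  z3 ↦ false,  z4 ↦ true,  z5 ↦ false,  z6 ↦ true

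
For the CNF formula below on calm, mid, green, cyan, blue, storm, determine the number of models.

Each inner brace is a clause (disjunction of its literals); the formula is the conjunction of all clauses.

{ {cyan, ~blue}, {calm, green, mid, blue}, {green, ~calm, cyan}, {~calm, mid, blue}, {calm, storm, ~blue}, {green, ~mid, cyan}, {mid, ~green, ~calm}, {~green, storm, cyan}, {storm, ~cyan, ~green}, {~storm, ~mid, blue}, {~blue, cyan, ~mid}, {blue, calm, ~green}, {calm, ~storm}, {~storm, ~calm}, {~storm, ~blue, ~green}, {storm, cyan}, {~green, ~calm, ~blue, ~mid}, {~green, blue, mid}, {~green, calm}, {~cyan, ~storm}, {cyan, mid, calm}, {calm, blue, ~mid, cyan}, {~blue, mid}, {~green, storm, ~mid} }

3

There are 2^6 = 64 truth assignments over (calm, mid, green, cyan, blue, storm).
Split on storm. With storm = 1, the clauses containing storm are satisfied and ~storm drops from the rest; 0 of the 2^5 = 32 assignments to the other variables satisfy what remains.
With storm = 0, by the same count on the reduced clause set, 3 assignments work.
(One model: calm=F, mid=T, green=F, cyan=T, blue=F, storm=F.)
Total: 0 + 3 = 3.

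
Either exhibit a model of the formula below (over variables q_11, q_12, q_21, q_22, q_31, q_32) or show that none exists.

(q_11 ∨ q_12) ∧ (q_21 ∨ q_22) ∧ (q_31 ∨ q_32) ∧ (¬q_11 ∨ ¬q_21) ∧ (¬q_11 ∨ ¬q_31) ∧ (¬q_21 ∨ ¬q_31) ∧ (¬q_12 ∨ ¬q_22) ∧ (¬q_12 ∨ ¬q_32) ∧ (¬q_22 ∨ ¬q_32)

UNSATISFIABLE

Try q_11 = True.
The clause (¬q_21) is unit, so q_21 = False.
The clause (q_22) is unit, so q_22 = True.
The clause (¬q_31) is unit, so q_31 = False.
The clause (q_32) is unit, so q_32 = True.
That conflicts with the unit clause (¬q_32).
So q_11 must be the other value — set q_11 = False.
The clause (q_12) is unit, so q_12 = True.
The clause (¬q_22) is unit, so q_22 = False.
The clause (q_21) is unit, so q_21 = True.
The clause (¬q_31) is unit, so q_31 = False.
The clause (q_32) is unit, so q_32 = True.
That conflicts with the unit clause (¬q_32).
Both values of q_11 lead to a conflict.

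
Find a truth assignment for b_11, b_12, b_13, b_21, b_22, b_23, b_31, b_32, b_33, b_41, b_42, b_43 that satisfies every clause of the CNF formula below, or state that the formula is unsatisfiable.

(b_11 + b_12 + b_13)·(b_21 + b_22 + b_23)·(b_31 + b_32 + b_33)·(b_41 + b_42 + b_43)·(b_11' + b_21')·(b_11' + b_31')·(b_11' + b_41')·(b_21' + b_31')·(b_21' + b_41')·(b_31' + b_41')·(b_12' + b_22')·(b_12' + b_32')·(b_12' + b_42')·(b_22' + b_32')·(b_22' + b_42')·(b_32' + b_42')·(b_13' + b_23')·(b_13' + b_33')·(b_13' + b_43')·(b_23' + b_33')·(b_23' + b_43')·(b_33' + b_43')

UNSATISFIABLE

Branch on b_11: set b_11 = 0.
Branch on b_12: set b_12 = 1.
(b_22') alone gives b_22 = 0.
(b_32') alone gives b_32 = 0.
(b_42') alone gives b_42 = 0.
Branch on b_21: set b_21 = 1.
(b_31') alone gives b_31 = 0.
(b_33) alone gives b_33 = 1.
(b_41') alone gives b_41 = 0.
(b_43) alone gives b_43 = 1.
But (b_43') is also a unit clause — contradiction.
That branch fails; take b_21 = 0 instead.
(b_23) alone gives b_23 = 1.
(b_13') alone gives b_13 = 0.
(b_33') alone gives b_33 = 0.
(b_31) alone gives b_31 = 1.
(b_41') alone gives b_41 = 0.
(b_43) alone gives b_43 = 1.
But (b_43') is also a unit clause — contradiction.
Neither b_21 = 1 nor b_21 = 0 works.
That branch fails; take b_12 = 0 instead.
(b_13) alone gives b_13 = 1.
(b_23') alone gives b_23 = 0.
(b_33') alone gives b_33 = 0.
(b_43') alone gives b_43 = 0.
Branch on b_21: set b_21 = 1.
(b_31') alone gives b_31 = 0.
(b_32) alone gives b_32 = 1.
(b_41') alone gives b_41 = 0.
(b_42) alone gives b_42 = 1.
But (b_42') is also a unit clause — contradiction.
That branch fails; take b_21 = 0 instead.
(b_22) alone gives b_22 = 1.
(b_32') alone gives b_32 = 0.
(b_31) alone gives b_31 = 1.
(b_41') alone gives b_41 = 0.
(b_42) alone gives b_42 = 1.
But (b_42') is also a unit clause — contradiction.
Neither b_21 = 1 nor b_21 = 0 works.
Neither b_12 = 1 nor b_12 = 0 works.
That branch fails; take b_11 = 1 instead.
(b_21') alone gives b_21 = 0.
(b_31') alone gives b_31 = 0.
(b_41') alone gives b_41 = 0.
Branch on b_22: set b_22 = 1.
(b_12') alone gives b_12 = 0.
(b_32') alone gives b_32 = 0.
(b_33) alone gives b_33 = 1.
(b_42') alone gives b_42 = 0.
(b_43) alone gives b_43 = 1.
But (b_43') is also a unit clause — contradiction.
That branch fails; take b_22 = 0 instead.
(b_23) alone gives b_23 = 1.
(b_13') alone gives b_13 = 0.
(b_33') alone gives b_33 = 0.
(b_32) alone gives b_32 = 1.
(b_12') alone gives b_12 = 0.
(b_42') alone gives b_42 = 0.
(b_43) alone gives b_43 = 1.
But (b_43') is also a unit clause — contradiction.
Neither b_22 = 1 nor b_22 = 0 works.
Neither b_11 = 1 nor b_11 = 0 works.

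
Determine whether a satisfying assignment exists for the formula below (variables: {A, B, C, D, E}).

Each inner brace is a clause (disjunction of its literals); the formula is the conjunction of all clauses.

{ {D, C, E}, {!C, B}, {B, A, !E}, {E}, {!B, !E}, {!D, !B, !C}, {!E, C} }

(E) alone gives E = true.
(!B) alone gives B = false.
(!C) alone gives C = false.
But (C) is also a unit clause — contradiction.
No assignment satisfies every clause.

Unsatisfiable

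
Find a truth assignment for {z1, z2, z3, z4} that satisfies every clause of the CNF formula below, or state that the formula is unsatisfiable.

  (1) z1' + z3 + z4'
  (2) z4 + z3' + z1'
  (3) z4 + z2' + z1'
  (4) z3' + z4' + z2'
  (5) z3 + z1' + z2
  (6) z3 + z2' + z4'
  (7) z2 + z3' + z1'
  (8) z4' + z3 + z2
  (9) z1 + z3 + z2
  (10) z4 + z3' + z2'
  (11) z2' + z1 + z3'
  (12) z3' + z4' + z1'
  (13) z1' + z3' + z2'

Branch on z1: set z1 = 0.
Branch on z3: set z3 = 1.
(z2') alone gives z2 = 0.
All clauses hold; z4 can take either value.

z1 ↦ 0, z2 ↦ 0, z3 ↦ 1, z4 ↦ 0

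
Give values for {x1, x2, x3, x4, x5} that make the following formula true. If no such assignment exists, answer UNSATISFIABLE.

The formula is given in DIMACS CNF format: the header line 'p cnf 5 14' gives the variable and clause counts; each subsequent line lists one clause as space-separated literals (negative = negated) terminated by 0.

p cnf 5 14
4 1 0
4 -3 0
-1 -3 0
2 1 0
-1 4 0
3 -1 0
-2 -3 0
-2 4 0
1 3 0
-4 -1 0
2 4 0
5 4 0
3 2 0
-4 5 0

UNSATISFIABLE

Try x4 = True.
Unit clause (¬x1) forces x1 = False.
Unit clause (x2) forces x2 = True.
Unit clause (¬x3) forces x3 = False.
But (x3) is also a unit clause — contradiction.
So x4 must be the other value — set x4 = False.
Unit clause (x1) forces x1 = True.
But (¬x1) is also a unit clause — contradiction.
Either choice for x4 ends in contradiction.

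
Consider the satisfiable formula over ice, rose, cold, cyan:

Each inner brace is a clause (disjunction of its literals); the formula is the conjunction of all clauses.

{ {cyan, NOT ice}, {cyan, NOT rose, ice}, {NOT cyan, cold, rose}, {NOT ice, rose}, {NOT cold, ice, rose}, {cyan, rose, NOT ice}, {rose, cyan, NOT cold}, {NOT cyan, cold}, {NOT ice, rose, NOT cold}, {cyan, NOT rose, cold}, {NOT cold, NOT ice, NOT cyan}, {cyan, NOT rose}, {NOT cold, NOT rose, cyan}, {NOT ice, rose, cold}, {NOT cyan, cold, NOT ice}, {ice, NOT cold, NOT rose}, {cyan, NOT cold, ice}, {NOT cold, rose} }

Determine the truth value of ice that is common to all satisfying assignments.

False

Suppose ice = true.
Unit clause (cyan) forces cyan = true.
Unit clause (rose) forces rose = true.
Unit clause (cold) forces cold = true.
Now (NOT cold) is unsatisfied and unit — conflict.
So every satisfying assignment has ice = False.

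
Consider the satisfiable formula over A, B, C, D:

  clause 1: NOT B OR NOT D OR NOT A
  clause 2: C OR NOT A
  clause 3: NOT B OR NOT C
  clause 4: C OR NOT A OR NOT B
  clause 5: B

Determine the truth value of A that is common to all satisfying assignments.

False

Suppose A = true.
From the singleton clause (C), C = true.
From the singleton clause (NOT B), B = false.
But (B) is also a unit clause — contradiction.
So every satisfying assignment has A = False.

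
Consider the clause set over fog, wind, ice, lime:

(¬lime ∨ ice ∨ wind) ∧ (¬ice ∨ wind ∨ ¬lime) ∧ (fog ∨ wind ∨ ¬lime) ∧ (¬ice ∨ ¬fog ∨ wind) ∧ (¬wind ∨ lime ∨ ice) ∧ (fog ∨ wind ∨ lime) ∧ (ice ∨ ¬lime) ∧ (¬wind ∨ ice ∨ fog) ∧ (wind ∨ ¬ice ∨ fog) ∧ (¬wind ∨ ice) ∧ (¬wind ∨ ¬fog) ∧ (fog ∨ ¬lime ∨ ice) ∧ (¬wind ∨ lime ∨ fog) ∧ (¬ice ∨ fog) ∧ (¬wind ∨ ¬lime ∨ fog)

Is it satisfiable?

Try ice = False.
Unit clause (¬lime) forces lime = False.
Unit clause (¬wind) forces wind = False.
Unit clause (fog) forces fog = True.
Every clause now holds.
A satisfying assignment: fog: True; wind: False; ice: False; lime: False.

Satisfiable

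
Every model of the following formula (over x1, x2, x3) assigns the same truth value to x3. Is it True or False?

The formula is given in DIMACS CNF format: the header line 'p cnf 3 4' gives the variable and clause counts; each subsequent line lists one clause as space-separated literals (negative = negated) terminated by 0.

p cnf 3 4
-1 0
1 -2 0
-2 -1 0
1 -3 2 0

Suppose x3 = True.
Unit clause (¬x1) forces x1 = False.
Unit clause (¬x2) forces x2 = False.
That conflicts with the unit clause (x2).
So every satisfying assignment has x3 = False.

False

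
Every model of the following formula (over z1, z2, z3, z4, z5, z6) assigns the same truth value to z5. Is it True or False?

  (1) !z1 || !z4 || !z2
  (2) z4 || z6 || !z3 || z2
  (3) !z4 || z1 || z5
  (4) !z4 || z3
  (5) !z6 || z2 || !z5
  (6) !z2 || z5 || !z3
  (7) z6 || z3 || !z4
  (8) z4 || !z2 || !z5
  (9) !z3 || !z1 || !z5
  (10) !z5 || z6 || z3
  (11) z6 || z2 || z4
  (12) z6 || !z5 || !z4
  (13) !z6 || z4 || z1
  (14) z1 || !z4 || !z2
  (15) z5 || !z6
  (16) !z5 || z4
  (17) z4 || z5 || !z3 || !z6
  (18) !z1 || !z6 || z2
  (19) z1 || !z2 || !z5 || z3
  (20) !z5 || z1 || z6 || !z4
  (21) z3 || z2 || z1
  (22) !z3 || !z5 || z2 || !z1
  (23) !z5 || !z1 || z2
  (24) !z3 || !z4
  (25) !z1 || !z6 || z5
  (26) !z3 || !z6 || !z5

Suppose z5 = true.
Unit clause (z4) forces z4 = true.
Unit clause (z3) forces z3 = true.
That conflicts with the unit clause (!z3).
So every satisfying assignment has z5 = False.

False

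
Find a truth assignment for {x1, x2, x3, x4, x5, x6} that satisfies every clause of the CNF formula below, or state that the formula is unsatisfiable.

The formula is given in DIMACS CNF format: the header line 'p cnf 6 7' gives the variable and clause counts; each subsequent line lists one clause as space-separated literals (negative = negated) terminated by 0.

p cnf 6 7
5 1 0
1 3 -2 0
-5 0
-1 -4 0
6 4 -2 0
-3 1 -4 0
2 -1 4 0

x1=True; x2=True; x3=True; x4=False; x5=False; x6=True

Unit clause (¬x5) forces x5 = False.
Unit clause (x1) forces x1 = True.
Unit clause (¬x4) forces x4 = False.
Unit clause (x2) forces x2 = True.
Unit clause (x6) forces x6 = True.
Every clause is now satisfied; x3 is unconstrained.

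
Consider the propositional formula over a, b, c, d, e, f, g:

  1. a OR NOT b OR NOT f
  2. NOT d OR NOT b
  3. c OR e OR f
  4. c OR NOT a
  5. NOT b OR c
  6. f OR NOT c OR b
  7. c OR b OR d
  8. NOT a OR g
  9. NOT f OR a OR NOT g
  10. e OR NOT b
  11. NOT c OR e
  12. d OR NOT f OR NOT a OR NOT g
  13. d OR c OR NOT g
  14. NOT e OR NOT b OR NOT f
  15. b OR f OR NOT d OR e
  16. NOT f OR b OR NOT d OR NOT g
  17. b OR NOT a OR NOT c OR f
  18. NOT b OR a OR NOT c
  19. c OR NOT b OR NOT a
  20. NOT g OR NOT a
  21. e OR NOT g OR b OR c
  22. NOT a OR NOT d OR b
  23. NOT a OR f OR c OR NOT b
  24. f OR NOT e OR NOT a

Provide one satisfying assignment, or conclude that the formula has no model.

Case d = true:
(NOT b) alone gives b = false.
(NOT a) alone gives a = false.
Case f = true:
(NOT g) alone gives g = false.
Case c = false:
Every clause is now satisfied; e is unconstrained.

a: false; b: false; c: false; d: true; e: true; f: true; g: false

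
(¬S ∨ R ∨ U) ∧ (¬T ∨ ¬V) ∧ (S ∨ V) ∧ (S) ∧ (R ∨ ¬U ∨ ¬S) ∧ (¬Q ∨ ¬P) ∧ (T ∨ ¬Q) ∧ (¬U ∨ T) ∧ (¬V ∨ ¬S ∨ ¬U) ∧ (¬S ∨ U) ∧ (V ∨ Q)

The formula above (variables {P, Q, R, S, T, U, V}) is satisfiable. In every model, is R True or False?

Suppose R = False.
Unit clause (S) forces S = True.
Unit clause (U) forces U = True.
But (¬U) is also a unit clause — contradiction.
So every satisfying assignment has R = True.

True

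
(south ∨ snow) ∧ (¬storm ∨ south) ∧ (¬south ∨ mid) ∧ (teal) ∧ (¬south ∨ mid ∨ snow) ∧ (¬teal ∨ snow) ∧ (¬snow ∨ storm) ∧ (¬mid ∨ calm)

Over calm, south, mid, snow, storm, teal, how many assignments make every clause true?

There are 2^6 = 64 truth assignments over (calm, south, mid, snow, storm, teal).
Split on teal. With teal = True, the clauses containing teal are satisfied and ¬teal drops from the rest; 1 of the 2^5 = 32 assignments to the other variables satisfy what remains.
With teal = False, by the same count on the reduced clause set, 0 assignments work.
Total: 1 + 0 = 1.

1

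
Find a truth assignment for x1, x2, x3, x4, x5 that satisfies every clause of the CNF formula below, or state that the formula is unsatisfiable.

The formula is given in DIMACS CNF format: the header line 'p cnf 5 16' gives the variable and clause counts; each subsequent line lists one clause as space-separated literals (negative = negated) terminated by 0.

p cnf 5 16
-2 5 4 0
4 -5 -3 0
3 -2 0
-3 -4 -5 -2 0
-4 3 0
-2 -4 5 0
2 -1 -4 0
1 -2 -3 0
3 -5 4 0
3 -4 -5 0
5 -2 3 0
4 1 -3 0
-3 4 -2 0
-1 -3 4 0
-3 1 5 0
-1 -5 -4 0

Try x3 = False.
The clause (¬x2) is unit, so x2 = False.
The clause (¬x4) is unit, so x4 = False.
The clause (¬x5) is unit, so x5 = False.
No clause remains; x1 is free.

x1 ↦ False; x2 ↦ False; x3 ↦ False; x4 ↦ False; x5 ↦ False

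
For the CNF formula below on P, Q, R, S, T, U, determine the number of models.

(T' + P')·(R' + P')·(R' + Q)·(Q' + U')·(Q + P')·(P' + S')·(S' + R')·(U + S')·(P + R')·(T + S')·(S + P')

There are 2^6 = 64 truth assignments over (P, Q, R, S, T, U).
Split on U. With U = 1, the clauses containing U are satisfied and U' drops from the rest; 3 of the 2^5 = 32 assignments to the other variables satisfy what remains.
With U = 0, by the same count on the reduced clause set, 4 assignments work.
Total: 3 + 4 = 7.

7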